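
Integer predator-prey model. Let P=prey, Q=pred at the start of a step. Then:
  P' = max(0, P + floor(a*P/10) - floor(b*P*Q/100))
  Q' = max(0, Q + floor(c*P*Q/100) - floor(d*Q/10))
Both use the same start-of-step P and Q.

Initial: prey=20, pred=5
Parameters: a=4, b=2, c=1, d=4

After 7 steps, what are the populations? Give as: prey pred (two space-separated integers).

Step 1: prey: 20+8-2=26; pred: 5+1-2=4
Step 2: prey: 26+10-2=34; pred: 4+1-1=4
Step 3: prey: 34+13-2=45; pred: 4+1-1=4
Step 4: prey: 45+18-3=60; pred: 4+1-1=4
Step 5: prey: 60+24-4=80; pred: 4+2-1=5
Step 6: prey: 80+32-8=104; pred: 5+4-2=7
Step 7: prey: 104+41-14=131; pred: 7+7-2=12

Answer: 131 12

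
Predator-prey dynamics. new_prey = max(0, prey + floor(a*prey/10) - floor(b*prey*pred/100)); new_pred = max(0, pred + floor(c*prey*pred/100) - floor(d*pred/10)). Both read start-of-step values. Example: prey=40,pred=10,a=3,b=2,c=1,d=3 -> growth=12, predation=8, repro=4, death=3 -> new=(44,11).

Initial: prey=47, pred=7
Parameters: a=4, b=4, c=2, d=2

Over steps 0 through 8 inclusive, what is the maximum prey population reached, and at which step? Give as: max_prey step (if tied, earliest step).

Step 1: prey: 47+18-13=52; pred: 7+6-1=12
Step 2: prey: 52+20-24=48; pred: 12+12-2=22
Step 3: prey: 48+19-42=25; pred: 22+21-4=39
Step 4: prey: 25+10-39=0; pred: 39+19-7=51
Step 5: prey: 0+0-0=0; pred: 51+0-10=41
Step 6: prey: 0+0-0=0; pred: 41+0-8=33
Step 7: prey: 0+0-0=0; pred: 33+0-6=27
Step 8: prey: 0+0-0=0; pred: 27+0-5=22
Max prey = 52 at step 1

Answer: 52 1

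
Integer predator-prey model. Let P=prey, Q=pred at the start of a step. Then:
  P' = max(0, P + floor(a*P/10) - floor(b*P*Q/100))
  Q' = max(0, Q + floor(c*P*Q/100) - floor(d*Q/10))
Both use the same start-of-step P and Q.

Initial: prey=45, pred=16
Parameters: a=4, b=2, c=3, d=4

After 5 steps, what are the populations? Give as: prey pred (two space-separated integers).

Answer: 0 50

Derivation:
Step 1: prey: 45+18-14=49; pred: 16+21-6=31
Step 2: prey: 49+19-30=38; pred: 31+45-12=64
Step 3: prey: 38+15-48=5; pred: 64+72-25=111
Step 4: prey: 5+2-11=0; pred: 111+16-44=83
Step 5: prey: 0+0-0=0; pred: 83+0-33=50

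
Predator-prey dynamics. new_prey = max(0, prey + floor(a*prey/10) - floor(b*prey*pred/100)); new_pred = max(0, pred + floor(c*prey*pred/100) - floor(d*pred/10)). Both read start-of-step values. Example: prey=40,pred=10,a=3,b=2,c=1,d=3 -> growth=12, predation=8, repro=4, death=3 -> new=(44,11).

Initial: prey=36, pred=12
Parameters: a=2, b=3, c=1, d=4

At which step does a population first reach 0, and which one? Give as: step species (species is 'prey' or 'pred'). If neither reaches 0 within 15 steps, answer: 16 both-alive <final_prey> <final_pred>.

Answer: 16 both-alive 60 3

Derivation:
Step 1: prey: 36+7-12=31; pred: 12+4-4=12
Step 2: prey: 31+6-11=26; pred: 12+3-4=11
Step 3: prey: 26+5-8=23; pred: 11+2-4=9
Step 4: prey: 23+4-6=21; pred: 9+2-3=8
Step 5: prey: 21+4-5=20; pred: 8+1-3=6
Step 6: prey: 20+4-3=21; pred: 6+1-2=5
Step 7: prey: 21+4-3=22; pred: 5+1-2=4
Step 8: prey: 22+4-2=24; pred: 4+0-1=3
Step 9: prey: 24+4-2=26; pred: 3+0-1=2
Step 10: prey: 26+5-1=30; pred: 2+0-0=2
Step 11: prey: 30+6-1=35; pred: 2+0-0=2
Step 12: prey: 35+7-2=40; pred: 2+0-0=2
Step 13: prey: 40+8-2=46; pred: 2+0-0=2
Step 14: prey: 46+9-2=53; pred: 2+0-0=2
Step 15: prey: 53+10-3=60; pred: 2+1-0=3
No extinction within 15 steps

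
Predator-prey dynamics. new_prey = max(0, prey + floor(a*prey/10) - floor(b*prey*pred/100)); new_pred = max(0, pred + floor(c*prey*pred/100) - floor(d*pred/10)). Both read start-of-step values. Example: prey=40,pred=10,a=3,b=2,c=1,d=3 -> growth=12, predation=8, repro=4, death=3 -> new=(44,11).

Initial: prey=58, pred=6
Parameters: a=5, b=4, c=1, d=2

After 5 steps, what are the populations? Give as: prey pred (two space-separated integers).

Step 1: prey: 58+29-13=74; pred: 6+3-1=8
Step 2: prey: 74+37-23=88; pred: 8+5-1=12
Step 3: prey: 88+44-42=90; pred: 12+10-2=20
Step 4: prey: 90+45-72=63; pred: 20+18-4=34
Step 5: prey: 63+31-85=9; pred: 34+21-6=49

Answer: 9 49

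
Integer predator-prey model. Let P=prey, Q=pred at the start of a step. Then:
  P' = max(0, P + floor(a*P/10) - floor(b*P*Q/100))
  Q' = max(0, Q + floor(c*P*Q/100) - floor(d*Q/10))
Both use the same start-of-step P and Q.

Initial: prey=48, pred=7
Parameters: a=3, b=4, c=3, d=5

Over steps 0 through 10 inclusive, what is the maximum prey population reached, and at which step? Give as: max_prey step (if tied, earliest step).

Step 1: prey: 48+14-13=49; pred: 7+10-3=14
Step 2: prey: 49+14-27=36; pred: 14+20-7=27
Step 3: prey: 36+10-38=8; pred: 27+29-13=43
Step 4: prey: 8+2-13=0; pred: 43+10-21=32
Step 5: prey: 0+0-0=0; pred: 32+0-16=16
Step 6: prey: 0+0-0=0; pred: 16+0-8=8
Step 7: prey: 0+0-0=0; pred: 8+0-4=4
Step 8: prey: 0+0-0=0; pred: 4+0-2=2
Step 9: prey: 0+0-0=0; pred: 2+0-1=1
Step 10: prey: 0+0-0=0; pred: 1+0-0=1
Max prey = 49 at step 1

Answer: 49 1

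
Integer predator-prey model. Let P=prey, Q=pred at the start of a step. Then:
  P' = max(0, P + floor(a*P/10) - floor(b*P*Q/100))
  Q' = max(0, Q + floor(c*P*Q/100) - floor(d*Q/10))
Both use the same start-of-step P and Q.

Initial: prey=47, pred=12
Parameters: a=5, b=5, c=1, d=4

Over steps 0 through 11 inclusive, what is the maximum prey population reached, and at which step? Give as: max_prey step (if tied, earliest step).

Answer: 53 11

Derivation:
Step 1: prey: 47+23-28=42; pred: 12+5-4=13
Step 2: prey: 42+21-27=36; pred: 13+5-5=13
Step 3: prey: 36+18-23=31; pred: 13+4-5=12
Step 4: prey: 31+15-18=28; pred: 12+3-4=11
Step 5: prey: 28+14-15=27; pred: 11+3-4=10
Step 6: prey: 27+13-13=27; pred: 10+2-4=8
Step 7: prey: 27+13-10=30; pred: 8+2-3=7
Step 8: prey: 30+15-10=35; pred: 7+2-2=7
Step 9: prey: 35+17-12=40; pred: 7+2-2=7
Step 10: prey: 40+20-14=46; pred: 7+2-2=7
Step 11: prey: 46+23-16=53; pred: 7+3-2=8
Max prey = 53 at step 11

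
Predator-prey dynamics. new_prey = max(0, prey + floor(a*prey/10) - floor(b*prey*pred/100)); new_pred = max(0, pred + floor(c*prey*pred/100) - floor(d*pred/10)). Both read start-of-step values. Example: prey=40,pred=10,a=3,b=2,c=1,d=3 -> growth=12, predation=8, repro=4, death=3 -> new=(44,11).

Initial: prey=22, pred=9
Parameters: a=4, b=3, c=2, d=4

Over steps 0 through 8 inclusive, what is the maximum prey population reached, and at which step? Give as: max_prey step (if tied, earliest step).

Answer: 34 4

Derivation:
Step 1: prey: 22+8-5=25; pred: 9+3-3=9
Step 2: prey: 25+10-6=29; pred: 9+4-3=10
Step 3: prey: 29+11-8=32; pred: 10+5-4=11
Step 4: prey: 32+12-10=34; pred: 11+7-4=14
Step 5: prey: 34+13-14=33; pred: 14+9-5=18
Step 6: prey: 33+13-17=29; pred: 18+11-7=22
Step 7: prey: 29+11-19=21; pred: 22+12-8=26
Step 8: prey: 21+8-16=13; pred: 26+10-10=26
Max prey = 34 at step 4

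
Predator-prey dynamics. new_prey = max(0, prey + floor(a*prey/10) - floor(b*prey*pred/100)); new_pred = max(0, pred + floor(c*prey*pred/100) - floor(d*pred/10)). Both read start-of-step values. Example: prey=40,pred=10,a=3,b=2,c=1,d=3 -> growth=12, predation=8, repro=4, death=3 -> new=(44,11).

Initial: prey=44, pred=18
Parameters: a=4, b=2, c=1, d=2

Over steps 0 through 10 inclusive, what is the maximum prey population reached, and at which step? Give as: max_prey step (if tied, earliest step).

Answer: 46 1

Derivation:
Step 1: prey: 44+17-15=46; pred: 18+7-3=22
Step 2: prey: 46+18-20=44; pred: 22+10-4=28
Step 3: prey: 44+17-24=37; pred: 28+12-5=35
Step 4: prey: 37+14-25=26; pred: 35+12-7=40
Step 5: prey: 26+10-20=16; pred: 40+10-8=42
Step 6: prey: 16+6-13=9; pred: 42+6-8=40
Step 7: prey: 9+3-7=5; pred: 40+3-8=35
Step 8: prey: 5+2-3=4; pred: 35+1-7=29
Step 9: prey: 4+1-2=3; pred: 29+1-5=25
Step 10: prey: 3+1-1=3; pred: 25+0-5=20
Max prey = 46 at step 1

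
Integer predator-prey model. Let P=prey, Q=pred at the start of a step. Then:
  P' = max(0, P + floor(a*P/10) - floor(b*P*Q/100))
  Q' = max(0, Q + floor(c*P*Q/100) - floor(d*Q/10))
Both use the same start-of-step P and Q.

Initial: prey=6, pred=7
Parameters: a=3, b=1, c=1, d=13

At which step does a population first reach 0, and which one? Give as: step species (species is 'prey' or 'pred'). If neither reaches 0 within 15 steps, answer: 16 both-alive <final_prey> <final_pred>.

Answer: 1 pred

Derivation:
Step 1: prey: 6+1-0=7; pred: 7+0-9=0
First extinction: pred at step 1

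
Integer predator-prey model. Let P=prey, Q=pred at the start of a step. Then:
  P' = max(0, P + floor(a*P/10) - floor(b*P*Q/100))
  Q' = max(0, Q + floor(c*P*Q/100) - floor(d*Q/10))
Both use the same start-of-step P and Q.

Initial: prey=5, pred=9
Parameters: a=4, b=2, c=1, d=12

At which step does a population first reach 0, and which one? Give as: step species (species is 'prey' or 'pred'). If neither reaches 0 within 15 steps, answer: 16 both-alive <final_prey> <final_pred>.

Step 1: prey: 5+2-0=7; pred: 9+0-10=0
First extinction: pred at step 1

Answer: 1 pred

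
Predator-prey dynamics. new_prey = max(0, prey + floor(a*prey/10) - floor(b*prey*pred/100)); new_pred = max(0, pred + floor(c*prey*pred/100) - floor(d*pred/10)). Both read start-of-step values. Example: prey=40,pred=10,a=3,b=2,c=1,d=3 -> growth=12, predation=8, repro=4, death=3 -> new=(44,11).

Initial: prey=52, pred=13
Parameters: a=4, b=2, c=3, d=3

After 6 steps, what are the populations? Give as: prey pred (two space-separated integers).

Answer: 0 54

Derivation:
Step 1: prey: 52+20-13=59; pred: 13+20-3=30
Step 2: prey: 59+23-35=47; pred: 30+53-9=74
Step 3: prey: 47+18-69=0; pred: 74+104-22=156
Step 4: prey: 0+0-0=0; pred: 156+0-46=110
Step 5: prey: 0+0-0=0; pred: 110+0-33=77
Step 6: prey: 0+0-0=0; pred: 77+0-23=54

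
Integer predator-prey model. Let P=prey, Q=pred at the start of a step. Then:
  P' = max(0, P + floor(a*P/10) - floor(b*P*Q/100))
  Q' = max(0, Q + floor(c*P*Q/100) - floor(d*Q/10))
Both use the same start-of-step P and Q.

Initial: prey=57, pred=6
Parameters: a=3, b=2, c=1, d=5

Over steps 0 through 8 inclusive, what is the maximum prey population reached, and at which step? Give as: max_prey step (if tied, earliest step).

Answer: 108 5

Derivation:
Step 1: prey: 57+17-6=68; pred: 6+3-3=6
Step 2: prey: 68+20-8=80; pred: 6+4-3=7
Step 3: prey: 80+24-11=93; pred: 7+5-3=9
Step 4: prey: 93+27-16=104; pred: 9+8-4=13
Step 5: prey: 104+31-27=108; pred: 13+13-6=20
Step 6: prey: 108+32-43=97; pred: 20+21-10=31
Step 7: prey: 97+29-60=66; pred: 31+30-15=46
Step 8: prey: 66+19-60=25; pred: 46+30-23=53
Max prey = 108 at step 5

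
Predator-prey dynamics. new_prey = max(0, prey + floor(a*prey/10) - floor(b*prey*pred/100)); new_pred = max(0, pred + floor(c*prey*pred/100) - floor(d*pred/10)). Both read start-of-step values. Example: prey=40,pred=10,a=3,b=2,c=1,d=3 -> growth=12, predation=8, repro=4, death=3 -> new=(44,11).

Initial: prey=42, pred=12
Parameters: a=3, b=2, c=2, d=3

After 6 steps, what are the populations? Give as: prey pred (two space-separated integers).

Answer: 0 40

Derivation:
Step 1: prey: 42+12-10=44; pred: 12+10-3=19
Step 2: prey: 44+13-16=41; pred: 19+16-5=30
Step 3: prey: 41+12-24=29; pred: 30+24-9=45
Step 4: prey: 29+8-26=11; pred: 45+26-13=58
Step 5: prey: 11+3-12=2; pred: 58+12-17=53
Step 6: prey: 2+0-2=0; pred: 53+2-15=40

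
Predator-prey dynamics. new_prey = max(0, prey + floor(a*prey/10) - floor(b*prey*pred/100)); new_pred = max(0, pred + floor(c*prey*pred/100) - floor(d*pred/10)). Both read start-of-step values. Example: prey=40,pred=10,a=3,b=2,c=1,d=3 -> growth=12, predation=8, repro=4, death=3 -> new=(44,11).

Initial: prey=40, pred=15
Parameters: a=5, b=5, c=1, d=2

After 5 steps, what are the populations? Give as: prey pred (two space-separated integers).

Step 1: prey: 40+20-30=30; pred: 15+6-3=18
Step 2: prey: 30+15-27=18; pred: 18+5-3=20
Step 3: prey: 18+9-18=9; pred: 20+3-4=19
Step 4: prey: 9+4-8=5; pred: 19+1-3=17
Step 5: prey: 5+2-4=3; pred: 17+0-3=14

Answer: 3 14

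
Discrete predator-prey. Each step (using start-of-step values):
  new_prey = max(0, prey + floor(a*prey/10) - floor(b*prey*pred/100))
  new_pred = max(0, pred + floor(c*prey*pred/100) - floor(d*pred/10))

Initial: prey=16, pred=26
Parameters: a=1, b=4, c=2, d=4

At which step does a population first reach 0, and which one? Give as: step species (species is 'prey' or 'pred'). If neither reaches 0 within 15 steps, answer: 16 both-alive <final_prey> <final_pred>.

Answer: 16 both-alive 1 2

Derivation:
Step 1: prey: 16+1-16=1; pred: 26+8-10=24
Step 2: prey: 1+0-0=1; pred: 24+0-9=15
Step 3: prey: 1+0-0=1; pred: 15+0-6=9
Step 4: prey: 1+0-0=1; pred: 9+0-3=6
Step 5: prey: 1+0-0=1; pred: 6+0-2=4
Step 6: prey: 1+0-0=1; pred: 4+0-1=3
Step 7: prey: 1+0-0=1; pred: 3+0-1=2
Step 8: prey: 1+0-0=1; pred: 2+0-0=2
Steps 9-15: state stable at prey=1, pred=2 (no change)
No extinction within 15 steps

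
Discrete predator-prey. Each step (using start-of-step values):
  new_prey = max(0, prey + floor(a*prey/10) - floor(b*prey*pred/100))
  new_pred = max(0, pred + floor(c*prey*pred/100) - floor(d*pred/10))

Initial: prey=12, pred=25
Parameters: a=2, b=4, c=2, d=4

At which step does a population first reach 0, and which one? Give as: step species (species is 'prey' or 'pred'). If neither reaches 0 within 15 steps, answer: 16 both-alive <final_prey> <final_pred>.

Step 1: prey: 12+2-12=2; pred: 25+6-10=21
Step 2: prey: 2+0-1=1; pred: 21+0-8=13
Step 3: prey: 1+0-0=1; pred: 13+0-5=8
Step 4: prey: 1+0-0=1; pred: 8+0-3=5
Step 5: prey: 1+0-0=1; pred: 5+0-2=3
Step 6: prey: 1+0-0=1; pred: 3+0-1=2
Step 7: prey: 1+0-0=1; pred: 2+0-0=2
Steps 8-15: state stable at prey=1, pred=2 (no change)
No extinction within 15 steps

Answer: 16 both-alive 1 2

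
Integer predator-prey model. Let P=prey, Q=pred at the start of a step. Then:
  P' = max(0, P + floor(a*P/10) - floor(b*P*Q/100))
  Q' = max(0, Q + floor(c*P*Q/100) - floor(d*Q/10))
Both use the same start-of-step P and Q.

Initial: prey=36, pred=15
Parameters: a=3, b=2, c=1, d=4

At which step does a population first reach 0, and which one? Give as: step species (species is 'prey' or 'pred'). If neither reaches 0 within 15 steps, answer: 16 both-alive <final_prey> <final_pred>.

Answer: 16 both-alive 36 14

Derivation:
Step 1: prey: 36+10-10=36; pred: 15+5-6=14
Step 2: prey: 36+10-10=36; pred: 14+5-5=14
Steps 3-15: state stable at prey=36, pred=14 (no change)
No extinction within 15 steps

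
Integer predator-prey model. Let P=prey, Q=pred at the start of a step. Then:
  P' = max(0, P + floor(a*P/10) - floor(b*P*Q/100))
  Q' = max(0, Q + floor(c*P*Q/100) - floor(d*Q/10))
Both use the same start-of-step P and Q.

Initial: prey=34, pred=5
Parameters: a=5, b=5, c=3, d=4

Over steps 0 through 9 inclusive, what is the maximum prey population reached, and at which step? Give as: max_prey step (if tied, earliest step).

Step 1: prey: 34+17-8=43; pred: 5+5-2=8
Step 2: prey: 43+21-17=47; pred: 8+10-3=15
Step 3: prey: 47+23-35=35; pred: 15+21-6=30
Step 4: prey: 35+17-52=0; pred: 30+31-12=49
Step 5: prey: 0+0-0=0; pred: 49+0-19=30
Step 6: prey: 0+0-0=0; pred: 30+0-12=18
Step 7: prey: 0+0-0=0; pred: 18+0-7=11
Step 8: prey: 0+0-0=0; pred: 11+0-4=7
Step 9: prey: 0+0-0=0; pred: 7+0-2=5
Max prey = 47 at step 2

Answer: 47 2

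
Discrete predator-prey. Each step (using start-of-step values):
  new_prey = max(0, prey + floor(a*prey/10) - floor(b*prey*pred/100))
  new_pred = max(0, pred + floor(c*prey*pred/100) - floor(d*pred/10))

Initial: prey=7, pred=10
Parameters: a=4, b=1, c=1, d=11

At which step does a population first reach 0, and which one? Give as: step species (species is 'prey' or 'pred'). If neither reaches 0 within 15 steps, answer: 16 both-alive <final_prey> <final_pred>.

Answer: 1 pred

Derivation:
Step 1: prey: 7+2-0=9; pred: 10+0-11=0
First extinction: pred at step 1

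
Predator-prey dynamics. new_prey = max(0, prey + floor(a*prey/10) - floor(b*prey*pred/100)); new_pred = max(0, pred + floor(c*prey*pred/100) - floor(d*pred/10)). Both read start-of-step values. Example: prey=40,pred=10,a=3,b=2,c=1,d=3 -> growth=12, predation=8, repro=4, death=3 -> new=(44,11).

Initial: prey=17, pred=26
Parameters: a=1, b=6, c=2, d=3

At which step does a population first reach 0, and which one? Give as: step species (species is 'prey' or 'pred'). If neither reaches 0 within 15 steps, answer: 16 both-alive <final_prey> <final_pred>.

Answer: 1 prey

Derivation:
Step 1: prey: 17+1-26=0; pred: 26+8-7=27
First extinction: prey at step 1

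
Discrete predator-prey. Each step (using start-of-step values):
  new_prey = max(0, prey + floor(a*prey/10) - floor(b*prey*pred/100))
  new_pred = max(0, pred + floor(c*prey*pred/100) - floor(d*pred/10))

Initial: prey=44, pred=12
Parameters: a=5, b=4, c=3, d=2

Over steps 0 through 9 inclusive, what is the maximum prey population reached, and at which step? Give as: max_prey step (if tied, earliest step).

Answer: 45 1

Derivation:
Step 1: prey: 44+22-21=45; pred: 12+15-2=25
Step 2: prey: 45+22-45=22; pred: 25+33-5=53
Step 3: prey: 22+11-46=0; pred: 53+34-10=77
Step 4: prey: 0+0-0=0; pred: 77+0-15=62
Step 5: prey: 0+0-0=0; pred: 62+0-12=50
Step 6: prey: 0+0-0=0; pred: 50+0-10=40
Step 7: prey: 0+0-0=0; pred: 40+0-8=32
Step 8: prey: 0+0-0=0; pred: 32+0-6=26
Step 9: prey: 0+0-0=0; pred: 26+0-5=21
Max prey = 45 at step 1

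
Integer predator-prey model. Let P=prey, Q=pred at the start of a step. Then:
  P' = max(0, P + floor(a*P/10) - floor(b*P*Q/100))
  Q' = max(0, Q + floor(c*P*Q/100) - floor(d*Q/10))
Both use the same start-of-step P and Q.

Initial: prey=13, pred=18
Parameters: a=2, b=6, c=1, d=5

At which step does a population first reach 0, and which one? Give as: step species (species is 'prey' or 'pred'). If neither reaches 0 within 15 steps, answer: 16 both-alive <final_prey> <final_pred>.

Step 1: prey: 13+2-14=1; pred: 18+2-9=11
Step 2: prey: 1+0-0=1; pred: 11+0-5=6
Step 3: prey: 1+0-0=1; pred: 6+0-3=3
Step 4: prey: 1+0-0=1; pred: 3+0-1=2
Step 5: prey: 1+0-0=1; pred: 2+0-1=1
Step 6: prey: 1+0-0=1; pred: 1+0-0=1
Steps 7-15: state stable at prey=1, pred=1 (no change)
No extinction within 15 steps

Answer: 16 both-alive 1 1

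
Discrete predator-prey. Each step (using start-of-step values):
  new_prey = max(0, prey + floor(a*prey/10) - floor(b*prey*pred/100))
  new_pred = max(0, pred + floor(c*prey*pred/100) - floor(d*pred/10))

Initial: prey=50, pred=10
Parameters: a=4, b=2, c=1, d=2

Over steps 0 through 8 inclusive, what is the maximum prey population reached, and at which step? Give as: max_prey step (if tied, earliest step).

Step 1: prey: 50+20-10=60; pred: 10+5-2=13
Step 2: prey: 60+24-15=69; pred: 13+7-2=18
Step 3: prey: 69+27-24=72; pred: 18+12-3=27
Step 4: prey: 72+28-38=62; pred: 27+19-5=41
Step 5: prey: 62+24-50=36; pred: 41+25-8=58
Step 6: prey: 36+14-41=9; pred: 58+20-11=67
Step 7: prey: 9+3-12=0; pred: 67+6-13=60
Step 8: prey: 0+0-0=0; pred: 60+0-12=48
Max prey = 72 at step 3

Answer: 72 3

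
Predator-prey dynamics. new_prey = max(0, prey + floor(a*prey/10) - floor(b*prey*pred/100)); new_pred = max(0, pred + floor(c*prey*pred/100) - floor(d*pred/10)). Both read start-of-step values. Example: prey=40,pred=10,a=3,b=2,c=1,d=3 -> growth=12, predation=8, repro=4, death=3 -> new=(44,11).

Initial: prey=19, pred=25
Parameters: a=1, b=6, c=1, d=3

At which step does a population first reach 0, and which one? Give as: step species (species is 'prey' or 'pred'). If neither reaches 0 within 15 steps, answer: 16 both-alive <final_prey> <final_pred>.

Answer: 1 prey

Derivation:
Step 1: prey: 19+1-28=0; pred: 25+4-7=22
First extinction: prey at step 1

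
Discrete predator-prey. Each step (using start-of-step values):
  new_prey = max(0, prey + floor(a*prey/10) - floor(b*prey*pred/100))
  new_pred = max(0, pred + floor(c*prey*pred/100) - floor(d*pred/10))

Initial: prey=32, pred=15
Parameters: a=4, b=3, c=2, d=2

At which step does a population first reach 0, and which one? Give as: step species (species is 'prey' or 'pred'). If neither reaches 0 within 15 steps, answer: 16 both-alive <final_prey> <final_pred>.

Answer: 6 prey

Derivation:
Step 1: prey: 32+12-14=30; pred: 15+9-3=21
Step 2: prey: 30+12-18=24; pred: 21+12-4=29
Step 3: prey: 24+9-20=13; pred: 29+13-5=37
Step 4: prey: 13+5-14=4; pred: 37+9-7=39
Step 5: prey: 4+1-4=1; pred: 39+3-7=35
Step 6: prey: 1+0-1=0; pred: 35+0-7=28
First extinction: prey at step 6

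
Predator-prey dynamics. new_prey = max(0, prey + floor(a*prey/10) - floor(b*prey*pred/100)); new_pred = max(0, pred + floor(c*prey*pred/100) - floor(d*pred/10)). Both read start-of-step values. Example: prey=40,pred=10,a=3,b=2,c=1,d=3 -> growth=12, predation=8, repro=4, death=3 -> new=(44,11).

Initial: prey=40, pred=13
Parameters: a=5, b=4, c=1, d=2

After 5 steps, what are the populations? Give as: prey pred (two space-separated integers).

Answer: 10 22

Derivation:
Step 1: prey: 40+20-20=40; pred: 13+5-2=16
Step 2: prey: 40+20-25=35; pred: 16+6-3=19
Step 3: prey: 35+17-26=26; pred: 19+6-3=22
Step 4: prey: 26+13-22=17; pred: 22+5-4=23
Step 5: prey: 17+8-15=10; pred: 23+3-4=22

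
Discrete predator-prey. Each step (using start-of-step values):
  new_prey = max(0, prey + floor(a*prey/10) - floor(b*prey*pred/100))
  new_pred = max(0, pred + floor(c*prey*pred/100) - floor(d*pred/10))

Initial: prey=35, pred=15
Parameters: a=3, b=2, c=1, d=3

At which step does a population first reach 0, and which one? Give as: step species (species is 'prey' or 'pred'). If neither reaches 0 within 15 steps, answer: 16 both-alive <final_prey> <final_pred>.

Answer: 16 both-alive 28 16

Derivation:
Step 1: prey: 35+10-10=35; pred: 15+5-4=16
Step 2: prey: 35+10-11=34; pred: 16+5-4=17
Step 3: prey: 34+10-11=33; pred: 17+5-5=17
Step 4: prey: 33+9-11=31; pred: 17+5-5=17
Step 5: prey: 31+9-10=30; pred: 17+5-5=17
Step 6: prey: 30+9-10=29; pred: 17+5-5=17
Step 7: prey: 29+8-9=28; pred: 17+4-5=16
Step 8: prey: 28+8-8=28; pred: 16+4-4=16
Steps 9-15: state stable at prey=28, pred=16 (no change)
No extinction within 15 steps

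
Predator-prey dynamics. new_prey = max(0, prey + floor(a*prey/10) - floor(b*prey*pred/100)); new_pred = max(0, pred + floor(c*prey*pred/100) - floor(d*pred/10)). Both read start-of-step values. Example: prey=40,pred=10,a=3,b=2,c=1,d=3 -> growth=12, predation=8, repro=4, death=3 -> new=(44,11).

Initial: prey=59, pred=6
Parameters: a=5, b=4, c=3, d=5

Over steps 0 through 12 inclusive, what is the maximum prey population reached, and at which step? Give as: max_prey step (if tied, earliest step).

Answer: 74 1

Derivation:
Step 1: prey: 59+29-14=74; pred: 6+10-3=13
Step 2: prey: 74+37-38=73; pred: 13+28-6=35
Step 3: prey: 73+36-102=7; pred: 35+76-17=94
Step 4: prey: 7+3-26=0; pred: 94+19-47=66
Step 5: prey: 0+0-0=0; pred: 66+0-33=33
Step 6: prey: 0+0-0=0; pred: 33+0-16=17
Step 7: prey: 0+0-0=0; pred: 17+0-8=9
Step 8: prey: 0+0-0=0; pred: 9+0-4=5
Step 9: prey: 0+0-0=0; pred: 5+0-2=3
Step 10: prey: 0+0-0=0; pred: 3+0-1=2
Step 11: prey: 0+0-0=0; pred: 2+0-1=1
Step 12: prey: 0+0-0=0; pred: 1+0-0=1
Max prey = 74 at step 1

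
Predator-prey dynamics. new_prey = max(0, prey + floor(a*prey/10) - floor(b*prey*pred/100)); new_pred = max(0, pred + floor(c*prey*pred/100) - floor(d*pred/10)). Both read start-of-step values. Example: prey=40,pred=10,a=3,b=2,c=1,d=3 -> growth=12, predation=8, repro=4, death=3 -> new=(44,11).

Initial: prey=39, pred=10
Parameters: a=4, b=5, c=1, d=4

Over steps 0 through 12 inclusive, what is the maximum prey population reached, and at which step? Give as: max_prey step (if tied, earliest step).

Answer: 43 12

Derivation:
Step 1: prey: 39+15-19=35; pred: 10+3-4=9
Step 2: prey: 35+14-15=34; pred: 9+3-3=9
Step 3: prey: 34+13-15=32; pred: 9+3-3=9
Step 4: prey: 32+12-14=30; pred: 9+2-3=8
Step 5: prey: 30+12-12=30; pred: 8+2-3=7
Step 6: prey: 30+12-10=32; pred: 7+2-2=7
Step 7: prey: 32+12-11=33; pred: 7+2-2=7
Step 8: prey: 33+13-11=35; pred: 7+2-2=7
Step 9: prey: 35+14-12=37; pred: 7+2-2=7
Step 10: prey: 37+14-12=39; pred: 7+2-2=7
Step 11: prey: 39+15-13=41; pred: 7+2-2=7
Step 12: prey: 41+16-14=43; pred: 7+2-2=7
Max prey = 43 at step 12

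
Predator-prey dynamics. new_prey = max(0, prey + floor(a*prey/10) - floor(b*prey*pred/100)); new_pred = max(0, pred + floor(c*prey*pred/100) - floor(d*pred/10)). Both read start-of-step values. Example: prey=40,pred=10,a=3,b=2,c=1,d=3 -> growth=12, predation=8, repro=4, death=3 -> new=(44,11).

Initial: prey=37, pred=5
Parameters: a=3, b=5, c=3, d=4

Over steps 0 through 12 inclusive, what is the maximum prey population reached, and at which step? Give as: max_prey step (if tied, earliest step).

Answer: 39 1

Derivation:
Step 1: prey: 37+11-9=39; pred: 5+5-2=8
Step 2: prey: 39+11-15=35; pred: 8+9-3=14
Step 3: prey: 35+10-24=21; pred: 14+14-5=23
Step 4: prey: 21+6-24=3; pred: 23+14-9=28
Step 5: prey: 3+0-4=0; pred: 28+2-11=19
Step 6: prey: 0+0-0=0; pred: 19+0-7=12
Step 7: prey: 0+0-0=0; pred: 12+0-4=8
Step 8: prey: 0+0-0=0; pred: 8+0-3=5
Step 9: prey: 0+0-0=0; pred: 5+0-2=3
Step 10: prey: 0+0-0=0; pred: 3+0-1=2
Step 11: prey: 0+0-0=0; pred: 2+0-0=2
Step 12: prey: 0+0-0=0; pred: 2+0-0=2
Max prey = 39 at step 1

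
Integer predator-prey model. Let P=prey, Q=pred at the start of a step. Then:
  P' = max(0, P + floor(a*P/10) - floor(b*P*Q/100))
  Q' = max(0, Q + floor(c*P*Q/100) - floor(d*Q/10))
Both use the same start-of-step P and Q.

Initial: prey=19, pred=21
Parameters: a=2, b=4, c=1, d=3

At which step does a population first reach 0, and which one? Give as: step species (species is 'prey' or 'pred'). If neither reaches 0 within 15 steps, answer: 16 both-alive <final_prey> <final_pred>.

Step 1: prey: 19+3-15=7; pred: 21+3-6=18
Step 2: prey: 7+1-5=3; pred: 18+1-5=14
Step 3: prey: 3+0-1=2; pred: 14+0-4=10
Step 4: prey: 2+0-0=2; pred: 10+0-3=7
Step 5: prey: 2+0-0=2; pred: 7+0-2=5
Step 6: prey: 2+0-0=2; pred: 5+0-1=4
Step 7: prey: 2+0-0=2; pred: 4+0-1=3
Step 8: prey: 2+0-0=2; pred: 3+0-0=3
Steps 9-15: state stable at prey=2, pred=3 (no change)
No extinction within 15 steps

Answer: 16 both-alive 2 3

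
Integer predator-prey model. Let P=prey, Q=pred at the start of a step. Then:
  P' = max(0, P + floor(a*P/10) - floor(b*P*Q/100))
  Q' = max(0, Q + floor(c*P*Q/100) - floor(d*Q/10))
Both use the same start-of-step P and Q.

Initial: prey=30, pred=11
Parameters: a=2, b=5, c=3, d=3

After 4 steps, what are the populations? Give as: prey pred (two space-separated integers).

Step 1: prey: 30+6-16=20; pred: 11+9-3=17
Step 2: prey: 20+4-17=7; pred: 17+10-5=22
Step 3: prey: 7+1-7=1; pred: 22+4-6=20
Step 4: prey: 1+0-1=0; pred: 20+0-6=14

Answer: 0 14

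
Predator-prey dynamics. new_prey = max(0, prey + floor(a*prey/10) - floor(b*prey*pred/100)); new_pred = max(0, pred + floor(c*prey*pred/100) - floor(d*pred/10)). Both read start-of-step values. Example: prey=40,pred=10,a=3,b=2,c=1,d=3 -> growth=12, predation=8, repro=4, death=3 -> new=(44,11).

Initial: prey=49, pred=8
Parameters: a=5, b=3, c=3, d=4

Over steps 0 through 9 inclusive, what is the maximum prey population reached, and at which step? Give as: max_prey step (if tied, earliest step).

Step 1: prey: 49+24-11=62; pred: 8+11-3=16
Step 2: prey: 62+31-29=64; pred: 16+29-6=39
Step 3: prey: 64+32-74=22; pred: 39+74-15=98
Step 4: prey: 22+11-64=0; pred: 98+64-39=123
Step 5: prey: 0+0-0=0; pred: 123+0-49=74
Step 6: prey: 0+0-0=0; pred: 74+0-29=45
Step 7: prey: 0+0-0=0; pred: 45+0-18=27
Step 8: prey: 0+0-0=0; pred: 27+0-10=17
Step 9: prey: 0+0-0=0; pred: 17+0-6=11
Max prey = 64 at step 2

Answer: 64 2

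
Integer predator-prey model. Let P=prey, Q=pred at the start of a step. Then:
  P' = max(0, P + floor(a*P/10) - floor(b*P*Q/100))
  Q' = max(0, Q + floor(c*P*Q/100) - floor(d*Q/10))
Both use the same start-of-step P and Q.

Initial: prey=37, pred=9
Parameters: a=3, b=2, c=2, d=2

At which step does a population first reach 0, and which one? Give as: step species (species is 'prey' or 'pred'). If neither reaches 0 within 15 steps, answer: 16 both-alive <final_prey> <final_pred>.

Answer: 6 prey

Derivation:
Step 1: prey: 37+11-6=42; pred: 9+6-1=14
Step 2: prey: 42+12-11=43; pred: 14+11-2=23
Step 3: prey: 43+12-19=36; pred: 23+19-4=38
Step 4: prey: 36+10-27=19; pred: 38+27-7=58
Step 5: prey: 19+5-22=2; pred: 58+22-11=69
Step 6: prey: 2+0-2=0; pred: 69+2-13=58
First extinction: prey at step 6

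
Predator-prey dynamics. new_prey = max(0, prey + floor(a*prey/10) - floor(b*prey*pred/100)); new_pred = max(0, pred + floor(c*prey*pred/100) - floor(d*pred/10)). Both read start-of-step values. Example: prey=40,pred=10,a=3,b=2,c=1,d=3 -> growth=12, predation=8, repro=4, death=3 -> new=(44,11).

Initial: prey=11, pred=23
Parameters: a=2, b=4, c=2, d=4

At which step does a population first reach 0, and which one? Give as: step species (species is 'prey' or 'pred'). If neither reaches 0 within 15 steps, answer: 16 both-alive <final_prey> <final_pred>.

Answer: 16 both-alive 1 2

Derivation:
Step 1: prey: 11+2-10=3; pred: 23+5-9=19
Step 2: prey: 3+0-2=1; pred: 19+1-7=13
Step 3: prey: 1+0-0=1; pred: 13+0-5=8
Step 4: prey: 1+0-0=1; pred: 8+0-3=5
Step 5: prey: 1+0-0=1; pred: 5+0-2=3
Step 6: prey: 1+0-0=1; pred: 3+0-1=2
Step 7: prey: 1+0-0=1; pred: 2+0-0=2
Steps 8-15: state stable at prey=1, pred=2 (no change)
No extinction within 15 steps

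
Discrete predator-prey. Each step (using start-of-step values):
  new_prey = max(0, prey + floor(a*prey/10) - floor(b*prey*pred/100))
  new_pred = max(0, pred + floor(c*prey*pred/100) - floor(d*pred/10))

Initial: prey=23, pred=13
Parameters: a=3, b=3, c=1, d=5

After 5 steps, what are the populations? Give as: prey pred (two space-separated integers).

Step 1: prey: 23+6-8=21; pred: 13+2-6=9
Step 2: prey: 21+6-5=22; pred: 9+1-4=6
Step 3: prey: 22+6-3=25; pred: 6+1-3=4
Step 4: prey: 25+7-3=29; pred: 4+1-2=3
Step 5: prey: 29+8-2=35; pred: 3+0-1=2

Answer: 35 2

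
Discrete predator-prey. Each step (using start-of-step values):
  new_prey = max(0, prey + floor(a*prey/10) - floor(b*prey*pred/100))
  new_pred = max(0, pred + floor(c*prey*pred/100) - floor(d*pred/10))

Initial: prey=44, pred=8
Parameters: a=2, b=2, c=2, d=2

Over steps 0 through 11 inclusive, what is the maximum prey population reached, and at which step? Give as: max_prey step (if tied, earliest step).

Answer: 45 1

Derivation:
Step 1: prey: 44+8-7=45; pred: 8+7-1=14
Step 2: prey: 45+9-12=42; pred: 14+12-2=24
Step 3: prey: 42+8-20=30; pred: 24+20-4=40
Step 4: prey: 30+6-24=12; pred: 40+24-8=56
Step 5: prey: 12+2-13=1; pred: 56+13-11=58
Step 6: prey: 1+0-1=0; pred: 58+1-11=48
Step 7: prey: 0+0-0=0; pred: 48+0-9=39
Step 8: prey: 0+0-0=0; pred: 39+0-7=32
Step 9: prey: 0+0-0=0; pred: 32+0-6=26
Step 10: prey: 0+0-0=0; pred: 26+0-5=21
Step 11: prey: 0+0-0=0; pred: 21+0-4=17
Max prey = 45 at step 1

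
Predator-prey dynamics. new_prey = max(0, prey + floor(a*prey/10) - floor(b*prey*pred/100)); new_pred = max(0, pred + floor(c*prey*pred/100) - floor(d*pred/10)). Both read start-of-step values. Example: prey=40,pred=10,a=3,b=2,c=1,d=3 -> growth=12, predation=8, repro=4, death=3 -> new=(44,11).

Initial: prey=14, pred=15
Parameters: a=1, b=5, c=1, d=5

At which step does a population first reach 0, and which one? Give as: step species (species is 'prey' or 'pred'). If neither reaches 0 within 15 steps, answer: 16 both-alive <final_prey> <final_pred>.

Step 1: prey: 14+1-10=5; pred: 15+2-7=10
Step 2: prey: 5+0-2=3; pred: 10+0-5=5
Step 3: prey: 3+0-0=3; pred: 5+0-2=3
Step 4: prey: 3+0-0=3; pred: 3+0-1=2
Step 5: prey: 3+0-0=3; pred: 2+0-1=1
Step 6: prey: 3+0-0=3; pred: 1+0-0=1
Steps 7-15: state stable at prey=3, pred=1 (no change)
No extinction within 15 steps

Answer: 16 both-alive 3 1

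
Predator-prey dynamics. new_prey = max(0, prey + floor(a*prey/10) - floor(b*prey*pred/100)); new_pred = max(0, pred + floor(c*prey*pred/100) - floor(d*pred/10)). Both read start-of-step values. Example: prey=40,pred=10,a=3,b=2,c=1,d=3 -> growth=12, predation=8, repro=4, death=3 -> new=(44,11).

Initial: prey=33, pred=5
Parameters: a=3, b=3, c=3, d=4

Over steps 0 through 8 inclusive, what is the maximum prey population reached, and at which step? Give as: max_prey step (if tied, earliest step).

Step 1: prey: 33+9-4=38; pred: 5+4-2=7
Step 2: prey: 38+11-7=42; pred: 7+7-2=12
Step 3: prey: 42+12-15=39; pred: 12+15-4=23
Step 4: prey: 39+11-26=24; pred: 23+26-9=40
Step 5: prey: 24+7-28=3; pred: 40+28-16=52
Step 6: prey: 3+0-4=0; pred: 52+4-20=36
Step 7: prey: 0+0-0=0; pred: 36+0-14=22
Step 8: prey: 0+0-0=0; pred: 22+0-8=14
Max prey = 42 at step 2

Answer: 42 2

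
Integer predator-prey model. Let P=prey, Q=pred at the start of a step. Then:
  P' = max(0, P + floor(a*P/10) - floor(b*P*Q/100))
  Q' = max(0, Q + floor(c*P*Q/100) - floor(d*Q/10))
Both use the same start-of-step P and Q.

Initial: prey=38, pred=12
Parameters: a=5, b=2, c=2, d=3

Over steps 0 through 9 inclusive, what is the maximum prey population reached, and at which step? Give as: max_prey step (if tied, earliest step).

Step 1: prey: 38+19-9=48; pred: 12+9-3=18
Step 2: prey: 48+24-17=55; pred: 18+17-5=30
Step 3: prey: 55+27-33=49; pred: 30+33-9=54
Step 4: prey: 49+24-52=21; pred: 54+52-16=90
Step 5: prey: 21+10-37=0; pred: 90+37-27=100
Step 6: prey: 0+0-0=0; pred: 100+0-30=70
Step 7: prey: 0+0-0=0; pred: 70+0-21=49
Step 8: prey: 0+0-0=0; pred: 49+0-14=35
Step 9: prey: 0+0-0=0; pred: 35+0-10=25
Max prey = 55 at step 2

Answer: 55 2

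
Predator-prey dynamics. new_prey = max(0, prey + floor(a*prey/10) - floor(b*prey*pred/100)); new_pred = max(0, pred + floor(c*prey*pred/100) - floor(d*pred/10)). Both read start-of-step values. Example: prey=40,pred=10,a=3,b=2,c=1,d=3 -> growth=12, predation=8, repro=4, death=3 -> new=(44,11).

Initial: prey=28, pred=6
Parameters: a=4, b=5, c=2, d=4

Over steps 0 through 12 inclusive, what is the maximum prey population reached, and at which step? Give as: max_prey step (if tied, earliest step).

Step 1: prey: 28+11-8=31; pred: 6+3-2=7
Step 2: prey: 31+12-10=33; pred: 7+4-2=9
Step 3: prey: 33+13-14=32; pred: 9+5-3=11
Step 4: prey: 32+12-17=27; pred: 11+7-4=14
Step 5: prey: 27+10-18=19; pred: 14+7-5=16
Step 6: prey: 19+7-15=11; pred: 16+6-6=16
Step 7: prey: 11+4-8=7; pred: 16+3-6=13
Step 8: prey: 7+2-4=5; pred: 13+1-5=9
Step 9: prey: 5+2-2=5; pred: 9+0-3=6
Step 10: prey: 5+2-1=6; pred: 6+0-2=4
Step 11: prey: 6+2-1=7; pred: 4+0-1=3
Step 12: prey: 7+2-1=8; pred: 3+0-1=2
Max prey = 33 at step 2

Answer: 33 2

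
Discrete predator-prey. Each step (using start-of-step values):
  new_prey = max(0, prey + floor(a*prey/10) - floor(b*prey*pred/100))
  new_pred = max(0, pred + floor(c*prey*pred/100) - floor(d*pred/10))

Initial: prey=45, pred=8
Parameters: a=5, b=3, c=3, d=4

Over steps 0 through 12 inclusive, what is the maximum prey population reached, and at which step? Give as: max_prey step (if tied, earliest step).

Answer: 60 2

Derivation:
Step 1: prey: 45+22-10=57; pred: 8+10-3=15
Step 2: prey: 57+28-25=60; pred: 15+25-6=34
Step 3: prey: 60+30-61=29; pred: 34+61-13=82
Step 4: prey: 29+14-71=0; pred: 82+71-32=121
Step 5: prey: 0+0-0=0; pred: 121+0-48=73
Step 6: prey: 0+0-0=0; pred: 73+0-29=44
Step 7: prey: 0+0-0=0; pred: 44+0-17=27
Step 8: prey: 0+0-0=0; pred: 27+0-10=17
Step 9: prey: 0+0-0=0; pred: 17+0-6=11
Step 10: prey: 0+0-0=0; pred: 11+0-4=7
Step 11: prey: 0+0-0=0; pred: 7+0-2=5
Step 12: prey: 0+0-0=0; pred: 5+0-2=3
Max prey = 60 at step 2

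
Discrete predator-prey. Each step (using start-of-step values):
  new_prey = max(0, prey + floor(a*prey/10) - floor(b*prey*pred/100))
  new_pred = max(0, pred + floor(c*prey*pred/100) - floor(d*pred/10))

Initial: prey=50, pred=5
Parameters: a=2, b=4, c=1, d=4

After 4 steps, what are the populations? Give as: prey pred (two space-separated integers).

Step 1: prey: 50+10-10=50; pred: 5+2-2=5
Step 2: prey: 50+10-10=50; pred: 5+2-2=5
Step 3: prey: 50+10-10=50; pred: 5+2-2=5
Step 4: prey: 50+10-10=50; pred: 5+2-2=5

Answer: 50 5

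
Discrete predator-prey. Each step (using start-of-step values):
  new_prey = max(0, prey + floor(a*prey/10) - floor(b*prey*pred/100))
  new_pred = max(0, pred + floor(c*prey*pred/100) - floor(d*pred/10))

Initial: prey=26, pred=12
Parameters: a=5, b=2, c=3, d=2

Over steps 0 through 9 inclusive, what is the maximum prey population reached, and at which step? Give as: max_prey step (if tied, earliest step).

Step 1: prey: 26+13-6=33; pred: 12+9-2=19
Step 2: prey: 33+16-12=37; pred: 19+18-3=34
Step 3: prey: 37+18-25=30; pred: 34+37-6=65
Step 4: prey: 30+15-39=6; pred: 65+58-13=110
Step 5: prey: 6+3-13=0; pred: 110+19-22=107
Step 6: prey: 0+0-0=0; pred: 107+0-21=86
Step 7: prey: 0+0-0=0; pred: 86+0-17=69
Step 8: prey: 0+0-0=0; pred: 69+0-13=56
Step 9: prey: 0+0-0=0; pred: 56+0-11=45
Max prey = 37 at step 2

Answer: 37 2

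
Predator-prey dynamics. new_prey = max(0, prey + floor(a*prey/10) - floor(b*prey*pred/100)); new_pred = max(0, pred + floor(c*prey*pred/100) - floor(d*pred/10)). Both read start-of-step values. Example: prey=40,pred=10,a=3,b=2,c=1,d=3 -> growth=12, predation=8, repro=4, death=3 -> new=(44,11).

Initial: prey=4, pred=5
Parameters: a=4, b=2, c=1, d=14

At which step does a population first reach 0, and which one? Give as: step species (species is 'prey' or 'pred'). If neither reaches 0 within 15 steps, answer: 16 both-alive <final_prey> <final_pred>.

Answer: 1 pred

Derivation:
Step 1: prey: 4+1-0=5; pred: 5+0-7=0
First extinction: pred at step 1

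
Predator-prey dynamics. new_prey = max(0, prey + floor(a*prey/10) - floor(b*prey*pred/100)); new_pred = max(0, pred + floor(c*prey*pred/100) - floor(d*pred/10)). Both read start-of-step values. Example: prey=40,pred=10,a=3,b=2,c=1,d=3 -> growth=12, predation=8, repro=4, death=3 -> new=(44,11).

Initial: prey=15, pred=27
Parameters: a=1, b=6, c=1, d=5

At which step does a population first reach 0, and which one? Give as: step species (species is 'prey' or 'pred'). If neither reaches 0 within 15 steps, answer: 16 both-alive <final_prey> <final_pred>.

Step 1: prey: 15+1-24=0; pred: 27+4-13=18
First extinction: prey at step 1

Answer: 1 prey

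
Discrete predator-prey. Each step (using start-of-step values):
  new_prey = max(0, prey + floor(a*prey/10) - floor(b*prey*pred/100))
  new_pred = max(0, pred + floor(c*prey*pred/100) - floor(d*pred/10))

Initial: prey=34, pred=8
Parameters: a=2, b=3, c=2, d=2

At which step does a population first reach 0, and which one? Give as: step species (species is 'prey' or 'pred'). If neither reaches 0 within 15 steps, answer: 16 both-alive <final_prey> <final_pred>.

Answer: 16 both-alive 1 4

Derivation:
Step 1: prey: 34+6-8=32; pred: 8+5-1=12
Step 2: prey: 32+6-11=27; pred: 12+7-2=17
Step 3: prey: 27+5-13=19; pred: 17+9-3=23
Step 4: prey: 19+3-13=9; pred: 23+8-4=27
Step 5: prey: 9+1-7=3; pred: 27+4-5=26
Step 6: prey: 3+0-2=1; pred: 26+1-5=22
Step 7: prey: 1+0-0=1; pred: 22+0-4=18
Step 8: prey: 1+0-0=1; pred: 18+0-3=15
Step 9: prey: 1+0-0=1; pred: 15+0-3=12
Step 10: prey: 1+0-0=1; pred: 12+0-2=10
Step 11: prey: 1+0-0=1; pred: 10+0-2=8
Step 12: prey: 1+0-0=1; pred: 8+0-1=7
Step 13: prey: 1+0-0=1; pred: 7+0-1=6
Step 14: prey: 1+0-0=1; pred: 6+0-1=5
Step 15: prey: 1+0-0=1; pred: 5+0-1=4
No extinction within 15 steps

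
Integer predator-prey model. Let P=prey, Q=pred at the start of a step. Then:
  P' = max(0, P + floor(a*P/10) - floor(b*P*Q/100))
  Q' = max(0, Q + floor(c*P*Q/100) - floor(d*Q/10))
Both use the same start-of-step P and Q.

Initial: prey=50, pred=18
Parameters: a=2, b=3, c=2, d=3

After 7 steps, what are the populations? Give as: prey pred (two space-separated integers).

Step 1: prey: 50+10-27=33; pred: 18+18-5=31
Step 2: prey: 33+6-30=9; pred: 31+20-9=42
Step 3: prey: 9+1-11=0; pred: 42+7-12=37
Step 4: prey: 0+0-0=0; pred: 37+0-11=26
Step 5: prey: 0+0-0=0; pred: 26+0-7=19
Step 6: prey: 0+0-0=0; pred: 19+0-5=14
Step 7: prey: 0+0-0=0; pred: 14+0-4=10

Answer: 0 10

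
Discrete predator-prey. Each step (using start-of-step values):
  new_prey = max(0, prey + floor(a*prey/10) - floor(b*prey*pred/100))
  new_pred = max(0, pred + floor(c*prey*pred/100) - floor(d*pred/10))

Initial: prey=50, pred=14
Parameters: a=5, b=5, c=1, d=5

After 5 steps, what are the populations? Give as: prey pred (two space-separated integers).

Step 1: prey: 50+25-35=40; pred: 14+7-7=14
Step 2: prey: 40+20-28=32; pred: 14+5-7=12
Step 3: prey: 32+16-19=29; pred: 12+3-6=9
Step 4: prey: 29+14-13=30; pred: 9+2-4=7
Step 5: prey: 30+15-10=35; pred: 7+2-3=6

Answer: 35 6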